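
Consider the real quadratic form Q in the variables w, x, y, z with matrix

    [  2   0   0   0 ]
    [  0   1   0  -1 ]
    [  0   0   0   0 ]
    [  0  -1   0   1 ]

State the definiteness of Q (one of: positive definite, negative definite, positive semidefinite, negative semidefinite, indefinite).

Congruent diagonalization of A (simultaneous row and column reduction) yields pivots 2, 1, 0, 0.
So there are 2 positive, 2 zero pivots.
Hence Q is positive semidefinite.

positive semidefinite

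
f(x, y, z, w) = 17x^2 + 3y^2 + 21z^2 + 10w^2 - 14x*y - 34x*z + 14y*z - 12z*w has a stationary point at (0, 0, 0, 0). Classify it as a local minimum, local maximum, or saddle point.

The Hessian at the origin is H = [[34, -14, -34, 0], [-14, 6, 14, 0], [-34, 14, 42, -12], [0, 0, -12, 20]].
Applying the same elementary operations to the rows and columns of H produces a congruent diagonal matrix with entries 34, 4/17, 8, 2.
That gives 4 positive pivots.
H is positive definite, so the origin is a strict local minimum.

local minimum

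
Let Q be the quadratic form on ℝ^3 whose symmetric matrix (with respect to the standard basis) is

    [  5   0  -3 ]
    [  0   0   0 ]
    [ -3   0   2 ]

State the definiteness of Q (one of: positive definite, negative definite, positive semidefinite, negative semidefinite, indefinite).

positive semidefinite

Symmetric row and column elimination reduces A to a congruent diagonal form with pivots 5, 0, 1/5.
Counting signs: 2 positive, 1 zero.
Hence Q is positive semidefinite.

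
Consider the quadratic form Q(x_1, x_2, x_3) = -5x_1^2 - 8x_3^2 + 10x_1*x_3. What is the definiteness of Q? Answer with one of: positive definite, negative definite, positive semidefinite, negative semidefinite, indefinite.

Write A = [[-5, 0, 5], [0, 0, 0], [5, 0, -8]].
Symmetric row and column elimination reduces A to a congruent diagonal form with pivots -5, 0, -3.
So there are 2 negative, 1 zero pivots.
Hence Q is negative semidefinite.

negative semidefinite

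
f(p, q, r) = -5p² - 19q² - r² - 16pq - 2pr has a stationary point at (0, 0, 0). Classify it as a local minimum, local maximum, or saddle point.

The Hessian at the origin is H = [[-10, -16, -2], [-16, -38, 0], [-2, 0, -2]].
Applying the same elementary operations to the rows and columns of H produces a congruent diagonal matrix with entries -10, -62/5, -24/31.
So there are 3 negative pivots.
H is negative definite, so the origin is a strict local maximum.

local maximum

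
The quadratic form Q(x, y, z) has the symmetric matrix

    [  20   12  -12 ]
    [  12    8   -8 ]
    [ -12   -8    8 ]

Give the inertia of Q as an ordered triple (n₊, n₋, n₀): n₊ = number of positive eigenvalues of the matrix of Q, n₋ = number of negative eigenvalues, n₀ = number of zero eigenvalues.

(2, 0, 1)

Applying the same elementary operations to the rows and columns of A produces a congruent diagonal matrix with entries 20, 4/5, 0.
That gives 2 positive, 1 zero pivots.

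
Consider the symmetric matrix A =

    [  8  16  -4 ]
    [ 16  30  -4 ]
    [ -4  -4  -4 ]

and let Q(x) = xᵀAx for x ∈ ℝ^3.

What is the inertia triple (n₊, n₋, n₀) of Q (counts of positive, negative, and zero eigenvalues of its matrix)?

An LDLᵀ factorisation of A has diagonal entries 8, -2, 2.
So there are 2 positive, 1 negative pivots.

(2, 1, 0)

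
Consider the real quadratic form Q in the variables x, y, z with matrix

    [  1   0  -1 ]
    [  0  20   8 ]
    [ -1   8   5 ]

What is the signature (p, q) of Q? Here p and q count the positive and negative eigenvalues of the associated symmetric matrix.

(3, 0)

An LDLᵀ factorisation of A has diagonal entries 1, 20, 4/5.
So there are 3 positive pivots.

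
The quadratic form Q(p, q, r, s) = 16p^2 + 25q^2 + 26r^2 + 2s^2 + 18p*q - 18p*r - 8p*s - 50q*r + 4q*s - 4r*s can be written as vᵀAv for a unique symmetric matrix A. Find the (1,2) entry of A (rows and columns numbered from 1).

The coefficient of p·q in Q is 18. For a symmetric A this equals A[1,2] + A[2,1] = 2·A[1,2].
So A[1,2] = 18/2 = 9.

9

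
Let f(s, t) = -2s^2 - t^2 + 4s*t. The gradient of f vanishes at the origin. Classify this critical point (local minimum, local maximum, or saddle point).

saddle point

The Hessian at the origin is H = [[-4, 4], [4, -2]].
det H = -4·-2 − (4)² = -8 < 0, so H is indefinite.
Therefore the origin is a saddle point.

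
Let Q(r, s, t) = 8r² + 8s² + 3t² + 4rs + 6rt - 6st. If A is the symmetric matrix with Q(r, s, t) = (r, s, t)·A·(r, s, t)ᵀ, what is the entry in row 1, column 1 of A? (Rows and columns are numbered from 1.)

8

The coefficient of r² in Q is 8, and that is exactly A[1,1].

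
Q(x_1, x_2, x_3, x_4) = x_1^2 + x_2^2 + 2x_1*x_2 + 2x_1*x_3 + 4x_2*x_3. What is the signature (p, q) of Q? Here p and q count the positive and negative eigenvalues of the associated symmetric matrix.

(2, 1)

The symmetric matrix is A = [[1, 1, 1, 0], [1, 1, 2, 0], [1, 2, 0, 0], [0, 0, 0, 0]].
By Sylvester's law of inertia any congruent diagonalization of A has 2 positive, 1 negative and 1 zero entries.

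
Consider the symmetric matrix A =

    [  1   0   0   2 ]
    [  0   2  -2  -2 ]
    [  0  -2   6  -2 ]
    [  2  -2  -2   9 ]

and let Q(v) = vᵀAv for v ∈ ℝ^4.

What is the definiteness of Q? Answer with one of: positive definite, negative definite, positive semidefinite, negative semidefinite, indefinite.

indefinite

Symmetric row and column elimination reduces A to a congruent diagonal form with pivots 1, 2, 4, -1.
Counting signs: 3 positive, 1 negative.
Hence Q is indefinite.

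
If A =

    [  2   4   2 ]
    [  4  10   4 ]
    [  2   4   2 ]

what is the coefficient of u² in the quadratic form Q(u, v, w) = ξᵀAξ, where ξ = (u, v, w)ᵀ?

The coefficient of u² is the diagonal entry A[1,1] = 2.

2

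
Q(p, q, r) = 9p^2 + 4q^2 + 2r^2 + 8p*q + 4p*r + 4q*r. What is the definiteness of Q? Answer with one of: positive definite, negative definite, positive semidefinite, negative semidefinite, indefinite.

positive definite

The symmetric matrix is A = [[9, 4, 2], [4, 4, 2], [2, 2, 2]].
Congruent diagonalization of A (simultaneous row and column reduction) yields pivots 9, 20/9, 1.
That gives 3 positive pivots.
Hence Q is positive definite.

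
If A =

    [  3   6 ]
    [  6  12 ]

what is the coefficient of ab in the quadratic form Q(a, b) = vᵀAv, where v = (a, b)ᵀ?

The coefficient of ab is A[1,2] + A[2,1] = 2·6 = 12.

12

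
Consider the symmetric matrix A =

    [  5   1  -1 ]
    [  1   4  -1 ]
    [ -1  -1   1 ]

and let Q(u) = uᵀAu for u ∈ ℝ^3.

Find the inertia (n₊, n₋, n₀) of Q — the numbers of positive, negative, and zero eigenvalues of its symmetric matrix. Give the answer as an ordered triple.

(3, 0, 0)

Symmetric row and column elimination reduces A to a congruent diagonal form with pivots 5, 19/5, 12/19.
That gives 3 positive pivots.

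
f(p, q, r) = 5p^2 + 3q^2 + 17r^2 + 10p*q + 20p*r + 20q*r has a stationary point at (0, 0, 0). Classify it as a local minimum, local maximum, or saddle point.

The Hessian at the origin is H = [[10, 10, 20], [10, 6, 20], [20, 20, 34]].
An LDLᵀ factorisation of H has diagonal entries 10, -4, -6.
Counting signs: 1 positive, 2 negative.
H is indefinite, so the origin is a saddle point.

saddle point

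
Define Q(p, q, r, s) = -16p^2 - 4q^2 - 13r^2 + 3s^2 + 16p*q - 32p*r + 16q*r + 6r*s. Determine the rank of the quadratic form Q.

The associated matrix is A = [[-16, 8, -16, 0], [8, -4, 8, 0], [-16, 8, -13, 3], [0, 0, 3, 3]].
Row-reducing A symmetrically gives the diagonal entries -16, 0, 3, 0.
So there are 1 positive, 1 negative, 2 zero pivots.
The rank is the number of nonzero pivots: 2.

2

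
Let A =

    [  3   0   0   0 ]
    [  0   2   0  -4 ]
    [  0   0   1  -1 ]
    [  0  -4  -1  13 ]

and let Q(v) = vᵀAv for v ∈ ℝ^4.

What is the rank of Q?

4

Applying the same elementary operations to the rows and columns of A produces a congruent diagonal matrix with entries 3, 2, 1, 4.
So there are 4 positive pivots.
The rank is the number of nonzero pivots: 4.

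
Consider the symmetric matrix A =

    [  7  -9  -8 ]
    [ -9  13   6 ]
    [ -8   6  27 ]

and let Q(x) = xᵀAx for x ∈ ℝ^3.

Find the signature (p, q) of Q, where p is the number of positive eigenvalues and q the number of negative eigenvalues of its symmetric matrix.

(3, 0)

Applying the same elementary operations to the rows and columns of A produces a congruent diagonal matrix with entries 7, 10/7, 5.
Counting signs: 3 positive.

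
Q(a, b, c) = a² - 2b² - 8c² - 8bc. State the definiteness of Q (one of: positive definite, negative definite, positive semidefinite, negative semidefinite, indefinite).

indefinite

Write A = [[1, 0, 0], [0, -2, -4], [0, -4, -8]].
Row-reducing A symmetrically gives the diagonal entries 1, -2, 0.
That gives 1 positive, 1 negative, 1 zero pivots.
Hence Q is indefinite.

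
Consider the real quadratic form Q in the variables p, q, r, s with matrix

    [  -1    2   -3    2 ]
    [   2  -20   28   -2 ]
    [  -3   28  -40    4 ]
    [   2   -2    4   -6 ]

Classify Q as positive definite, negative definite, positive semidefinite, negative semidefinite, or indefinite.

An LDLᵀ factorisation of A has diagonal entries -1, -16, -3/4, -1.
So there are 4 negative pivots.
Hence Q is negative definite.

negative definite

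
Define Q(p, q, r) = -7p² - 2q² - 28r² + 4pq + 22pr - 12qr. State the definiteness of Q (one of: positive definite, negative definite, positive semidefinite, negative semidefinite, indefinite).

negative definite

The symmetric matrix is A = [[-7, 2, 11], [2, -2, -6], [11, -6, -28]].
An LDLᵀ factorisation of A has diagonal entries -7, -10/7, -5.
That gives 3 negative pivots.
Hence Q is negative definite.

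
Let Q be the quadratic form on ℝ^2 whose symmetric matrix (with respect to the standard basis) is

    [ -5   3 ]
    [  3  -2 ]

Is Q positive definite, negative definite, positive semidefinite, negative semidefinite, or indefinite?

negative definite

Leading principal minors: Δ_1 = -5, Δ_2 = 1.
The signs alternate starting with Δ_1 < 0, so by Sylvester's criterion Q is negative definite.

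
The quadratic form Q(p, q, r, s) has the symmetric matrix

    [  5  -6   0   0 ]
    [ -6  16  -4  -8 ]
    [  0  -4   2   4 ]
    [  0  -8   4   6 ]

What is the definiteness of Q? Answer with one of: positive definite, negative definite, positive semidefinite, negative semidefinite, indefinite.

indefinite

Congruent diagonalization of A (simultaneous row and column reduction) yields pivots 5, 44/5, 2/11, -2.
That gives 3 positive, 1 negative pivots.
Hence Q is indefinite.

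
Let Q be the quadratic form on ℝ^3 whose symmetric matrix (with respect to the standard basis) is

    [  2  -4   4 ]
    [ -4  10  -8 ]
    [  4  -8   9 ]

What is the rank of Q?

3

Congruent diagonalization of A (simultaneous row and column reduction) yields pivots 2, 2, 1.
That gives 3 positive pivots.
The rank is the number of nonzero pivots: 3.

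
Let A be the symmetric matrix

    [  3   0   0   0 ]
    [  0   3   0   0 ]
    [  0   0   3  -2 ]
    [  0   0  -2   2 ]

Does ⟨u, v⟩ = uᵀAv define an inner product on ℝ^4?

yes

Congruent diagonalization of A (simultaneous row and column reduction) yields pivots 3, 3, 3, 2/3.
Counting signs: 4 positive.
Hence Q is positive definite.
⟨·,·⟩ is an inner product exactly when A is positive definite.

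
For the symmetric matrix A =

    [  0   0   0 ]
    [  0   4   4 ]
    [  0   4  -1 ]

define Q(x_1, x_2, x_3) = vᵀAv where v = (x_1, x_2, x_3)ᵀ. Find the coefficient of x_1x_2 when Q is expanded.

The coefficient of x_1x_2 is A[1,2] + A[2,1] = 2·0 = 0.

0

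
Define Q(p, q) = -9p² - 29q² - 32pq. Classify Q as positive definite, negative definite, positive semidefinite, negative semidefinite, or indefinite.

The symmetric matrix of Q is [[-9, -16], [-16, -29]].
For the 2×2 matrix [[-9, -16], [-16, -29]]: det = -9·-29 − (-16)² = 5, trace = -38.
det > 0 so both eigenvalues share the sign of the trace; trace = -38 < 0 ⇒ both negative.

negative definite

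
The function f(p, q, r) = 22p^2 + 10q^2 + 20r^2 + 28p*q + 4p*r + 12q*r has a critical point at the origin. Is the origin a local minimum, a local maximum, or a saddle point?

saddle point

The Hessian at the origin is H = [[44, 28, 4], [28, 20, 12], [4, 12, 40]].
Applying the same elementary operations to the rows and columns of H produces a congruent diagonal matrix with entries 44, 24/11, -4/3.
So there are 2 positive, 1 negative pivots.
H is indefinite, so the origin is a saddle point.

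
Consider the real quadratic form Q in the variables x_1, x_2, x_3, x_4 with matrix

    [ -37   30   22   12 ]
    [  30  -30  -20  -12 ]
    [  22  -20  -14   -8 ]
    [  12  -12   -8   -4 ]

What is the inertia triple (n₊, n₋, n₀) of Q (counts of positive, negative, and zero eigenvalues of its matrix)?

(1, 3, 0)

An LDLᵀ factorisation of A has diagonal entries -37, -210/37, -2/21, 4/5.
So there are 1 positive, 3 negative pivots.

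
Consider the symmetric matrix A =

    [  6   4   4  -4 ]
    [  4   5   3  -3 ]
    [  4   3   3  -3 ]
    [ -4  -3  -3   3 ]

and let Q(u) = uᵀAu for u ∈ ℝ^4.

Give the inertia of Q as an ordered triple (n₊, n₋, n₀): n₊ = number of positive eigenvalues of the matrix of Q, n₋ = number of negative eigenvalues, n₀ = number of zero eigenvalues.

Symmetric row and column elimination reduces A to a congruent diagonal form with pivots 6, 7/3, 2/7, 0.
That gives 3 positive, 1 zero pivots.

(3, 0, 1)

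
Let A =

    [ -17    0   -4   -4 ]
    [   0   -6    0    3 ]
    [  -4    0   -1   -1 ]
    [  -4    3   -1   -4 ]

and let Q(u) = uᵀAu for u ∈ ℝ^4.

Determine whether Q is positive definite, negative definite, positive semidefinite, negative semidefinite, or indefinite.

Leading principal minors: Δ_1 = -17, Δ_2 = 102, Δ_3 = -6, Δ_4 = 9.
The signs alternate starting with Δ_1 < 0, so by Sylvester's criterion Q is negative definite.

negative definite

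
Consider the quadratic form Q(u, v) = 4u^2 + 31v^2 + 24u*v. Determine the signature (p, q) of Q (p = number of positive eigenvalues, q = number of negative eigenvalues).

(1, 1)

Write A = [[4, 12], [12, 31]].
Symmetric row and column elimination reduces A to a congruent diagonal form with pivots 4, -5.
That gives 1 positive, 1 negative pivots.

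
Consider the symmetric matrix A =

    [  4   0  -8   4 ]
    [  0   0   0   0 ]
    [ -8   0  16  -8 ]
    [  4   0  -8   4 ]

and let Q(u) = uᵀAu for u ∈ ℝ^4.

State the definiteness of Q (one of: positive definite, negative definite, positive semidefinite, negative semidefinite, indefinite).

Congruent diagonalization of A (simultaneous row and column reduction) yields pivots 4, 0, 0, 0.
So there are 1 positive, 3 zero pivots.
Hence Q is positive semidefinite.

positive semidefinite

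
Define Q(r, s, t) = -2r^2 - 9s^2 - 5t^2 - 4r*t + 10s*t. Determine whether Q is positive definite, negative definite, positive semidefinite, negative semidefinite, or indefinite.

The symmetric matrix of Q is A = [[-2, 0, -2], [0, -9, 5], [-2, 5, -5]].
Leading principal minors: Δ_1 = -2, Δ_2 = 18, Δ_3 = -4.
The signs alternate starting with Δ_1 < 0, so by Sylvester's criterion Q is negative definite.

negative definite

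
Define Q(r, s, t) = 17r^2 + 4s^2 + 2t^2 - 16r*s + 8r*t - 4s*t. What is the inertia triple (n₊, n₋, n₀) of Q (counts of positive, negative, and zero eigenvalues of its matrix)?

(3, 0, 0)

The associated matrix is A = [[17, -8, 4], [-8, 4, -2], [4, -2, 2]].
Symmetric row and column elimination reduces A to a congruent diagonal form with pivots 17, 4/17, 1.
That gives 3 positive pivots.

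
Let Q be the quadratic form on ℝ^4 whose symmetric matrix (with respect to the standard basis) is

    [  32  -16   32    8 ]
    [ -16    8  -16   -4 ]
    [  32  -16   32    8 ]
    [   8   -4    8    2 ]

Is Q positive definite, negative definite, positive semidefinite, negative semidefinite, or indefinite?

Congruent diagonalization of A (simultaneous row and column reduction) yields pivots 32, 0, 0, 0.
That gives 1 positive, 3 zero pivots.
Hence Q is positive semidefinite.

positive semidefinite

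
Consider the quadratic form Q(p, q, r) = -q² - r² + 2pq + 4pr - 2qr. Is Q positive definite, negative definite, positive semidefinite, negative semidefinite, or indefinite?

The symmetric matrix is A = [[0, 1, 2], [1, -1, -1], [2, -1, -1]].
A is congruent to a diagonal matrix with 1 positive, 2 negative and 0 zero entries, so Q is indefinite.

indefinite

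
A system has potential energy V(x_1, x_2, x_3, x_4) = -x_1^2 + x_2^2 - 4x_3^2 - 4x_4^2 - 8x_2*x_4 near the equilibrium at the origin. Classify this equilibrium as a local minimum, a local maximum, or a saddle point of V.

saddle point

The Hessian at the origin is H = [[-2, 0, 0, 0], [0, 2, 0, -8], [0, 0, -8, 0], [0, -8, 0, -8]].
Row-reducing H symmetrically gives the diagonal entries -2, 2, -8, -40.
Counting signs: 1 positive, 3 negative.
H is indefinite, so the origin is a saddle point.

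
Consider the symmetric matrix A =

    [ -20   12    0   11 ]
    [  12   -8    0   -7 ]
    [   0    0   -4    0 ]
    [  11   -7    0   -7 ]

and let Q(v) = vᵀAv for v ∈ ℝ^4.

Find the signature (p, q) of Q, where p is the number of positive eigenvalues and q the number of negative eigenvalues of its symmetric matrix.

Row-reducing A symmetrically gives the diagonal entries -20, -4/5, -4, -3/4.
So there are 4 negative pivots.

(0, 4)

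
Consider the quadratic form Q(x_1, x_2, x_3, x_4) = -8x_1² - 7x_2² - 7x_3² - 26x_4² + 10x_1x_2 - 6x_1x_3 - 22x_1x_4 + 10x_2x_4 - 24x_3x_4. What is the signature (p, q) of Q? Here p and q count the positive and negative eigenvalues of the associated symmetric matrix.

Write A = [[-8, 5, -3, -11], [5, -7, 0, 5], [-3, 0, -7, -12], [-11, 5, -12, -26]].
An LDLᵀ factorisation of A has diagonal entries -8, -31/8, -154/31, -15/77.
So there are 4 negative pivots.

(0, 4)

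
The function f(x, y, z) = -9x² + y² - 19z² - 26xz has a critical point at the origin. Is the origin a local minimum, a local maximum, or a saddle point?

The Hessian at the origin is H = [[-18, 0, -26], [0, 2, 0], [-26, 0, -38]].
Symmetric row and column elimination reduces H to a congruent diagonal form with pivots -18, 2, -4/9.
Counting signs: 1 positive, 2 negative.
H is indefinite, so the origin is a saddle point.

saddle point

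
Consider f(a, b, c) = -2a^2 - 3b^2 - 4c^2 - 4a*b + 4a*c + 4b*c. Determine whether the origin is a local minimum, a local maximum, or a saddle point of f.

local maximum

The Hessian at the origin is H = [[-4, -4, 4], [-4, -6, 4], [4, 4, -8]].
Row-reducing H symmetrically gives the diagonal entries -4, -2, -4.
That gives 3 negative pivots.
H is negative definite, so the origin is a strict local maximum.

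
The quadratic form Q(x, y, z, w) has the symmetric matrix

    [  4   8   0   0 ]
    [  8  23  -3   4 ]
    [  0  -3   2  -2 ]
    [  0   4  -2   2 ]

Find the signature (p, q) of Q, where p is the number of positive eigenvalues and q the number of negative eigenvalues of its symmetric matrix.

Row-reducing A symmetrically gives the diagonal entries 4, 7, 5/7, -2/5.
Counting signs: 3 positive, 1 negative.

(3, 1)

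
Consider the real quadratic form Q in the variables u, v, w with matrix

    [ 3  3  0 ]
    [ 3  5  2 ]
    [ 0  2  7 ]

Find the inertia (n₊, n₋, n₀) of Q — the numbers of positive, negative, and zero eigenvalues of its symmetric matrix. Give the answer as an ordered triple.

(3, 0, 0)

Applying the same elementary operations to the rows and columns of A produces a congruent diagonal matrix with entries 3, 2, 5.
That gives 3 positive pivots.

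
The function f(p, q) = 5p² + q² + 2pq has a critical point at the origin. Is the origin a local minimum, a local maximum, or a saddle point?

The Hessian at the origin is H = [[10, 2], [2, 2]].
det H = 10·2 − (2)² = 16 > 0 and H[1,1] = 10 > 0, so H is positive definite.
Therefore the origin is a local minimum.

local minimum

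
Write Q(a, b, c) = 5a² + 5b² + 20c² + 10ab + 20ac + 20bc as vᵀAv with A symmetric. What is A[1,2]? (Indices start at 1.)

The coefficient of a·b in Q is 10. For a symmetric A this equals A[1,2] + A[2,1] = 2·A[1,2].
So A[1,2] = 10/2 = 5.

5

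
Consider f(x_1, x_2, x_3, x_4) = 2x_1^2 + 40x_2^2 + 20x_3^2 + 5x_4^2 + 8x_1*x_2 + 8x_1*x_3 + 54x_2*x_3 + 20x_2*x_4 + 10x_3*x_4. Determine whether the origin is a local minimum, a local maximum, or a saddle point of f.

local minimum

The Hessian at the origin is H = [[4, 8, 8, 0], [8, 80, 54, 20], [8, 54, 40, 10], [0, 20, 10, 10]].
Applying the same elementary operations to the rows and columns of H produces a congruent diagonal matrix with entries 4, 64, 23/16, 30/23.
That gives 4 positive pivots.
H is positive definite, so the origin is a strict local minimum.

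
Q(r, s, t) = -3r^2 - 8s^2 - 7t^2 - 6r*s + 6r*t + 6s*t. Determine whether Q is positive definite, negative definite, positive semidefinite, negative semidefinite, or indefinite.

negative definite

The symmetric matrix of Q is A = [[-3, -3, 3], [-3, -8, 3], [3, 3, -7]].
Leading principal minors: Δ_1 = -3, Δ_2 = 15, Δ_3 = -60.
The signs alternate starting with Δ_1 < 0, so by Sylvester's criterion Q is negative definite.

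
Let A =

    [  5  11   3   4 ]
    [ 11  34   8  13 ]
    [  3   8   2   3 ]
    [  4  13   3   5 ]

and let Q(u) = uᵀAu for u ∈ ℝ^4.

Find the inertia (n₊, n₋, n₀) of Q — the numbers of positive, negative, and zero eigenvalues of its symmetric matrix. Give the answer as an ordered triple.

(2, 0, 2)

Row-reducing A symmetrically gives the diagonal entries 5, 49/5, 0, 0.
Counting signs: 2 positive, 2 zero.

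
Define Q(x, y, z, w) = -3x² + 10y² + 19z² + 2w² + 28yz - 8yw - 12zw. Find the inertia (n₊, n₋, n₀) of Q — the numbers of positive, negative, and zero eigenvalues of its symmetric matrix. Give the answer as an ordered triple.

Write A = [[-3, 0, 0, 0], [0, 10, 14, -4], [0, 14, 19, -6], [0, -4, -6, 2]].
Symmetric row and column elimination reduces A to a congruent diagonal form with pivots -3, 10, -3/5, 2/3.
Counting signs: 2 positive, 2 negative.

(2, 2, 0)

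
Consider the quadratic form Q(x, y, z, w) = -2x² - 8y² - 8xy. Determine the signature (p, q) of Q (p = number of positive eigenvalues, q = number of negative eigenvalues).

The associated matrix is A = [[-2, -4, 0, 0], [-4, -8, 0, 0], [0, 0, 0, 0], [0, 0, 0, 0]].
Symmetric row and column elimination reduces A to a congruent diagonal form with pivots -2, 0, 0, 0.
So there are 1 negative, 3 zero pivots.

(0, 1)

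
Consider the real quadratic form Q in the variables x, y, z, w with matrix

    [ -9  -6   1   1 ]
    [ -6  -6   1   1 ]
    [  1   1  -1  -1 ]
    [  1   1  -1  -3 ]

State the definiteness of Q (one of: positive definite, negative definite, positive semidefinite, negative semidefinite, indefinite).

Row-reducing A symmetrically gives the diagonal entries -9, -2, -5/6, -2.
So there are 4 negative pivots.
Hence Q is negative definite.

negative definite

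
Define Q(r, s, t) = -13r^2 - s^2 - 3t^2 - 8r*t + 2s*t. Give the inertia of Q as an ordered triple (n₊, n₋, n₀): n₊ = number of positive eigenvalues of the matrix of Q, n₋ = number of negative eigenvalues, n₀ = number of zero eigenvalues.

The symmetric matrix is A = [[-13, 0, -4], [0, -1, 1], [-4, 1, -3]].
An LDLᵀ factorisation of A has diagonal entries -13, -1, -10/13.
Counting signs: 3 negative.

(0, 3, 0)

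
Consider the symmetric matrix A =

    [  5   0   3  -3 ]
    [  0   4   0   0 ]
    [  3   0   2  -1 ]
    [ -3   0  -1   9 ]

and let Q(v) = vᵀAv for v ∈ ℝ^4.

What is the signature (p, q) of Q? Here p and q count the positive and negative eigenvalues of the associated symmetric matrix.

Applying the same elementary operations to the rows and columns of A produces a congruent diagonal matrix with entries 5, 4, 1/5, 4.
Counting signs: 4 positive.

(4, 0)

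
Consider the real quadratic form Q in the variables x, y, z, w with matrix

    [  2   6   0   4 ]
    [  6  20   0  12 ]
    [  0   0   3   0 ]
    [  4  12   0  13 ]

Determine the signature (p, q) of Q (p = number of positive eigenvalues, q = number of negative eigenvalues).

(4, 0)

An LDLᵀ factorisation of A has diagonal entries 2, 2, 3, 5.
Counting signs: 4 positive.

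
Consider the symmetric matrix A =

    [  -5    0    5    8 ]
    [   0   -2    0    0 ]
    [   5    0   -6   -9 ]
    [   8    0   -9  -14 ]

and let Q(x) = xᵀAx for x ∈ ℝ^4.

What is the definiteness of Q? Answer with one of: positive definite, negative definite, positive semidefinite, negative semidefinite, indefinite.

negative definite

Applying the same elementary operations to the rows and columns of A produces a congruent diagonal matrix with entries -5, -2, -1, -1/5.
So there are 4 negative pivots.
Hence Q is negative definite.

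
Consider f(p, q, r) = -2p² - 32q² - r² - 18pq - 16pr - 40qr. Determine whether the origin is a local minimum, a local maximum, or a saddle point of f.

saddle point

The Hessian at the origin is H = [[-4, -18, -16], [-18, -64, -40], [-16, -40, -2]].
Row-reducing H symmetrically gives the diagonal entries -4, 17, 30/17.
That gives 2 positive, 1 negative pivots.
H is indefinite, so the origin is a saddle point.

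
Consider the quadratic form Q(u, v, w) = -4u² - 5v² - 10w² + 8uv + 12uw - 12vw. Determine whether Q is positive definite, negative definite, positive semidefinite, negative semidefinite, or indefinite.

Write A = [[-4, 4, 6], [4, -5, -6], [6, -6, -10]].
Row-reducing A symmetrically gives the diagonal entries -4, -1, -1.
Counting signs: 3 negative.
Hence Q is negative definite.

negative definite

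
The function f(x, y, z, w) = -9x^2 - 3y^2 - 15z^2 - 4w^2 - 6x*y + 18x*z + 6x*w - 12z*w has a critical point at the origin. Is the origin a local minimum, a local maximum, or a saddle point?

local maximum

The Hessian at the origin is H = [[-18, -6, 18, 6], [-6, -6, 0, 0], [18, 0, -30, -12], [6, 0, -12, -8]].
Congruent diagonalization of H (simultaneous row and column reduction) yields pivots -18, -4, -3, -2.
Counting signs: 4 negative.
H is negative definite, so the origin is a strict local maximum.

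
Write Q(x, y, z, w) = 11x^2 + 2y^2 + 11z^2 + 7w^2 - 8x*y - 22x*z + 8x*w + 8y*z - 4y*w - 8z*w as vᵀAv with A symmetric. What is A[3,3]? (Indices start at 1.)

11

The coefficient of z^2 in Q is 11, and that is exactly A[3,3].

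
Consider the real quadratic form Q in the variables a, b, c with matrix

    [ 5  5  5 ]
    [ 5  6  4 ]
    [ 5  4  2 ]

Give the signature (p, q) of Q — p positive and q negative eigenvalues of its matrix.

(2, 1)

Row-reducing A symmetrically gives the diagonal entries 5, 1, -4.
Counting signs: 2 positive, 1 negative.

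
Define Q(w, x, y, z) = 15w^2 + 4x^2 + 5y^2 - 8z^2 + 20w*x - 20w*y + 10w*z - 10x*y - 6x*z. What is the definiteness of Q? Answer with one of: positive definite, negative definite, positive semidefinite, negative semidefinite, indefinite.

indefinite

Write A = [[15, 10, -10, 5], [10, 4, -5, -3], [-10, -5, 5, 0], [5, -3, 0, -8]].
Congruent diagonalization of A (simultaneous row and column reduction) yields pivots 15, -8/3, -5/8, 6.
Counting signs: 2 positive, 2 negative.
Hence Q is indefinite.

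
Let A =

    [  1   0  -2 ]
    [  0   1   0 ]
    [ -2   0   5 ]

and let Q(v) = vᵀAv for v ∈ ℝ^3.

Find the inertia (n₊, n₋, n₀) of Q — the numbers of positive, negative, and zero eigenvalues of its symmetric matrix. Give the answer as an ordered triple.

(3, 0, 0)

Row-reducing A symmetrically gives the diagonal entries 1, 1, 1.
Counting signs: 3 positive.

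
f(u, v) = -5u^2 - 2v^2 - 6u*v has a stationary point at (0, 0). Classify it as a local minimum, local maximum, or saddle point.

The Hessian at the origin is H = [[-10, -6], [-6, -4]].
det H = -10·-4 − (-6)² = 4 > 0 and H[1,1] = -10 < 0, so H is negative definite.
Therefore the origin is a local maximum.

local maximum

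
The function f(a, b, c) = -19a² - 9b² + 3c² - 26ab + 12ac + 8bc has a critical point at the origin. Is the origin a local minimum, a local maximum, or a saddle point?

The Hessian at the origin is H = [[-38, -26, 12], [-26, -18, 8], [12, 8, 6]].
Row-reducing H symmetrically gives the diagonal entries -38, -4/19, 10.
Counting signs: 1 positive, 2 negative.
H is indefinite, so the origin is a saddle point.

saddle point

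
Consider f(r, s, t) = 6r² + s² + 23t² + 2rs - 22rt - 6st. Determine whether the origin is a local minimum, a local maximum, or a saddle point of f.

The Hessian at the origin is H = [[12, 2, -22], [2, 2, -6], [-22, -6, 46]].
Congruent diagonalization of H (simultaneous row and column reduction) yields pivots 12, 5/3, 12/5.
That gives 3 positive pivots.
H is positive definite, so the origin is a strict local minimum.

local minimum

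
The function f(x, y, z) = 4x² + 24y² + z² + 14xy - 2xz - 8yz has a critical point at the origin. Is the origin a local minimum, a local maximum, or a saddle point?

The Hessian at the origin is H = [[8, 14, -2], [14, 48, -8], [-2, -8, 2]].
Applying the same elementary operations to the rows and columns of H produces a congruent diagonal matrix with entries 8, 47/2, 30/47.
That gives 3 positive pivots.
H is positive definite, so the origin is a strict local minimum.

local minimum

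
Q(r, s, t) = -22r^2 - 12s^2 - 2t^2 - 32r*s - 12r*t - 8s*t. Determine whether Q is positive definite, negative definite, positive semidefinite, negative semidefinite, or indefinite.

The associated matrix is A = [[-22, -16, -6], [-16, -12, -4], [-6, -4, -2]].
Symmetric row and column elimination reduces A to a congruent diagonal form with pivots -22, -4/11, 0.
So there are 2 negative, 1 zero pivots.
Hence Q is negative semidefinite.

negative semidefinite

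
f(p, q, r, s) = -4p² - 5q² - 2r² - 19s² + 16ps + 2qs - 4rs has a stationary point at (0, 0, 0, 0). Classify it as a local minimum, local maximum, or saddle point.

local maximum

The Hessian at the origin is H = [[-8, 0, 0, 16], [0, -10, 0, 2], [0, 0, -4, -4], [16, 2, -4, -38]].
Applying the same elementary operations to the rows and columns of H produces a congruent diagonal matrix with entries -8, -10, -4, -8/5.
Counting signs: 4 negative.
H is negative definite, so the origin is a strict local maximum.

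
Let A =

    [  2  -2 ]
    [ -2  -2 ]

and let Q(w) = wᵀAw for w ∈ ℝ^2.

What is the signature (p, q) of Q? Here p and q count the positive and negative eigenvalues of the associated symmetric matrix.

(1, 1)

An LDLᵀ factorisation of A has diagonal entries 2, -4.
That gives 1 positive, 1 negative pivots.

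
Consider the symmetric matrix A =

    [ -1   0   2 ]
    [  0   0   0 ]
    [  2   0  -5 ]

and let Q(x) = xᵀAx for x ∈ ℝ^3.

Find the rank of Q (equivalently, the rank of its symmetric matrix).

2

Applying the same elementary operations to the rows and columns of A produces a congruent diagonal matrix with entries -1, 0, -1.
Counting signs: 2 negative, 1 zero.
The rank is the number of nonzero pivots: 2.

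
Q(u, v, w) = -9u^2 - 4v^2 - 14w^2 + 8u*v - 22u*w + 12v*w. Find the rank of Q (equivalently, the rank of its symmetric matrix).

The symmetric matrix is A = [[-9, 4, -11], [4, -4, 6], [-11, 6, -14]].
Symmetric row and column elimination reduces A to a congruent diagonal form with pivots -9, -20/9, 0.
That gives 2 negative, 1 zero pivots.
The rank is the number of nonzero pivots: 2.

2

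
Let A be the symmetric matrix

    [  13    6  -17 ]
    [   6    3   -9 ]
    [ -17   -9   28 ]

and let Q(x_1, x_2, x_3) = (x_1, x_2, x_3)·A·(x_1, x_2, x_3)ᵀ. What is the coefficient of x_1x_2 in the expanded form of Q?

The coefficient of x_1x_2 is A[1,2] + A[2,1] = 2·6 = 12.

12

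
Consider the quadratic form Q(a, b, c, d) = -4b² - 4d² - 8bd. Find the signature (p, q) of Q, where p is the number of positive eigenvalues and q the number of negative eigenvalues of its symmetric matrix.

The symmetric matrix is A = [[0, 0, 0, 0], [0, -4, 0, -4], [0, 0, 0, 0], [0, -4, 0, -4]].
Congruent diagonalization of A (simultaneous row and column reduction) yields pivots 0, -4, 0, 0.
That gives 1 negative, 3 zero pivots.

(0, 1)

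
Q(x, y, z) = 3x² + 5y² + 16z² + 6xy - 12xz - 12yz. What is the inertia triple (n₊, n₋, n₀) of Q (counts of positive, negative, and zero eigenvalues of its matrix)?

(3, 0, 0)

The associated matrix is A = [[3, 3, -6], [3, 5, -6], [-6, -6, 16]].
Applying the same elementary operations to the rows and columns of A produces a congruent diagonal matrix with entries 3, 2, 4.
Counting signs: 3 positive.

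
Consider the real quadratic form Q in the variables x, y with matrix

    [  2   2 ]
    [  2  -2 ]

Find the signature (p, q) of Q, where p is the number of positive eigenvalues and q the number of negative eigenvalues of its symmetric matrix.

(1, 1)

Applying the same elementary operations to the rows and columns of A produces a congruent diagonal matrix with entries 2, -4.
That gives 1 positive, 1 negative pivots.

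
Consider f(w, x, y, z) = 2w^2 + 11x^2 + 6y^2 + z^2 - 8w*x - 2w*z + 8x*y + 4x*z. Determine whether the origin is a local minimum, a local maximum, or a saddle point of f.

The Hessian at the origin is H = [[4, -8, 0, -2], [-8, 22, 8, 4], [0, 8, 12, 0], [-2, 4, 0, 2]].
An LDLᵀ factorisation of H has diagonal entries 4, 6, 4/3, 1.
Counting signs: 4 positive.
H is positive definite, so the origin is a strict local minimum.

local minimum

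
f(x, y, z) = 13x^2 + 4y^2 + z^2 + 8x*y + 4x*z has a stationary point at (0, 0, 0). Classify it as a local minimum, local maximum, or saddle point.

local minimum

The Hessian at the origin is H = [[26, 8, 4], [8, 8, 0], [4, 0, 2]].
Row-reducing H symmetrically gives the diagonal entries 26, 72/13, 10/9.
So there are 3 positive pivots.
H is positive definite, so the origin is a strict local minimum.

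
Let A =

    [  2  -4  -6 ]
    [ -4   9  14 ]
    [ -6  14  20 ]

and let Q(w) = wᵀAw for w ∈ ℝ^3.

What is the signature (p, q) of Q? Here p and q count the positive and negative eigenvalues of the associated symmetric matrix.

Congruent diagonalization of A (simultaneous row and column reduction) yields pivots 2, 1, -2.
That gives 2 positive, 1 negative pivots.

(2, 1)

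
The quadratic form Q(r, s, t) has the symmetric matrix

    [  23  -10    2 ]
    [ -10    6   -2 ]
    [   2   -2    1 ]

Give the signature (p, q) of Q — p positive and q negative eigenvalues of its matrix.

(3, 0)

An LDLᵀ factorisation of A has diagonal entries 23, 38/23, 1/19.
So there are 3 positive pivots.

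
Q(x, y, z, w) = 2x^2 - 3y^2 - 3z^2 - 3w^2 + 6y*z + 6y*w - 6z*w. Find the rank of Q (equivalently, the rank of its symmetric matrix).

2

Write A = [[2, 0, 0, 0], [0, -3, 3, 3], [0, 3, -3, -3], [0, 3, -3, -3]].
Congruent diagonalization of A (simultaneous row and column reduction) yields pivots 2, -3, 0, 0.
Counting signs: 1 positive, 1 negative, 2 zero.
The rank is the number of nonzero pivots: 2.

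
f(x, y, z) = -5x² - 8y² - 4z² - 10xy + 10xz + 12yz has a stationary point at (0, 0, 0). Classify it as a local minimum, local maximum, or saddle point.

The Hessian at the origin is H = [[-10, -10, 10], [-10, -16, 12], [10, 12, -8]].
Symmetric row and column elimination reduces H to a congruent diagonal form with pivots -10, -6, 8/3.
Counting signs: 1 positive, 2 negative.
H is indefinite, so the origin is a saddle point.

saddle point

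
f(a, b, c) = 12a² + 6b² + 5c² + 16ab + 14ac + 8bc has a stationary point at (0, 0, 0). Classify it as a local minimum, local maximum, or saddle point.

local minimum

The Hessian at the origin is H = [[24, 16, 14], [16, 12, 8], [14, 8, 10]].
Applying the same elementary operations to the rows and columns of H produces a congruent diagonal matrix with entries 24, 4/3, 1/2.
Counting signs: 3 positive.
H is positive definite, so the origin is a strict local minimum.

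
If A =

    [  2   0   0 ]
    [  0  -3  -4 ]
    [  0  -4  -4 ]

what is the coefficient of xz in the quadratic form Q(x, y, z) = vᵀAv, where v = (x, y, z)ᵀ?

The coefficient of xz is A[1,3] + A[3,1] = 2·0 = 0.

0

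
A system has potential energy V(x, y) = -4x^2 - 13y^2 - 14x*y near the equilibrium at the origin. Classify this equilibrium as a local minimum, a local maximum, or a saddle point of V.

The Hessian at the origin is H = [[-8, -14], [-14, -26]].
det H = -8·-26 − (-14)² = 12 > 0 and H[1,1] = -8 < 0, so H is negative definite.
Therefore the origin is a local maximum.

local maximum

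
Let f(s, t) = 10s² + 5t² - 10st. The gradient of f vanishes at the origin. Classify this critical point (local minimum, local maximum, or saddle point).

local minimum

The Hessian at the origin is H = [[20, -10], [-10, 10]].
det H = 20·10 − (-10)² = 100 > 0 and H[1,1] = 20 > 0, so H is positive definite.
Therefore the origin is a local minimum.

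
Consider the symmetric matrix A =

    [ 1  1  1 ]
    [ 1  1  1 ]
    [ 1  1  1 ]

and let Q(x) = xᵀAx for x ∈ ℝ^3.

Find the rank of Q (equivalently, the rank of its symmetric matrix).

1

Symmetric row and column elimination reduces A to a congruent diagonal form with pivots 1, 0, 0.
That gives 1 positive, 2 zero pivots.
The rank is the number of nonzero pivots: 1.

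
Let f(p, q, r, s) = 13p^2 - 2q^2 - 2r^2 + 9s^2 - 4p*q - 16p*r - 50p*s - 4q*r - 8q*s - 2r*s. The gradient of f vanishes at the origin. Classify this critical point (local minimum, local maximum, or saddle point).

saddle point

The Hessian at the origin is H = [[26, -4, -16, -50], [-4, -4, -4, -8], [-16, -4, -4, -2], [-50, -8, -2, 18]].
Symmetric row and column elimination reduces H to a congruent diagonal form with pivots 26, -60/13, -24/5, -1/2.
So there are 1 positive, 3 negative pivots.
H is indefinite, so the origin is a saddle point.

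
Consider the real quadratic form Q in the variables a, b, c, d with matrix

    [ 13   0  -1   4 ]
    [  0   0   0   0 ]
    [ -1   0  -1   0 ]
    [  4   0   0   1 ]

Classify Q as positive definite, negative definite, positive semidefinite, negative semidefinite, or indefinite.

Applying the same elementary operations to the rows and columns of A produces a congruent diagonal matrix with entries 13, 0, -14/13, -1/7.
Counting signs: 1 positive, 2 negative, 1 zero.
Hence Q is indefinite.

indefinite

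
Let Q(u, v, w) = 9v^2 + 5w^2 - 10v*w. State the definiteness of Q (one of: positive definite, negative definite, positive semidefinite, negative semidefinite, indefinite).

Write A = [[0, 0, 0], [0, 9, -5], [0, -5, 5]].
Symmetric row and column elimination reduces A to a congruent diagonal form with pivots 0, 9, 20/9.
So there are 2 positive, 1 zero pivots.
Hence Q is positive semidefinite.

positive semidefinite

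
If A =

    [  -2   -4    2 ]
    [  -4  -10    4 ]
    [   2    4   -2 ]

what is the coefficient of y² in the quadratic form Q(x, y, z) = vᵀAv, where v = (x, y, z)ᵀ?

-10

The coefficient of y² is the diagonal entry A[2,2] = -10.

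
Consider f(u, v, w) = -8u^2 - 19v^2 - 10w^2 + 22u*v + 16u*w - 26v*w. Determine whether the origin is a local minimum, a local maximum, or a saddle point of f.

local maximum

The Hessian at the origin is H = [[-16, 22, 16], [22, -38, -26], [16, -26, -20]].
Row-reducing H symmetrically gives the diagonal entries -16, -31/4, -60/31.
So there are 3 negative pivots.
H is negative definite, so the origin is a strict local maximum.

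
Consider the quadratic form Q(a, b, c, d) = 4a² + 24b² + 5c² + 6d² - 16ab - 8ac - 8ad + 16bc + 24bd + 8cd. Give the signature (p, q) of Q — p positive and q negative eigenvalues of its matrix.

The associated matrix is A = [[4, -8, -4, -4], [-8, 24, 8, 12], [-4, 8, 5, 4], [-4, 12, 4, 6]].
Congruent diagonalization of A (simultaneous row and column reduction) yields pivots 4, 8, 1, 0.
That gives 3 positive, 1 zero pivots.

(3, 0)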